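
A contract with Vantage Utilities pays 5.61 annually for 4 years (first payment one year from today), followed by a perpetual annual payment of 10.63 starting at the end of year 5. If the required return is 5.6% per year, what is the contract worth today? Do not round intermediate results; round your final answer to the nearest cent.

PV of 4-year annuity: 5.61 × [1 − (1+0.056)^−4] / 0.056 = 19.61863
Perpetuity value at year 4: 10.63 / 0.056 = 189.82143
PV of perpetuity: 189.82143 / (1+0.056)^4 = 152.64745
Total PV = 19.61863 + 152.64745 = 172.26608

172.27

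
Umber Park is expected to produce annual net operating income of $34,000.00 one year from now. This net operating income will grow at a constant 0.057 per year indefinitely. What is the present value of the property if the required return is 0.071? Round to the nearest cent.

$2428571.43

Growing perpetuity: P = D₁ / (r − g) = $34,000.0000 / (0.071 − 0.057) = $2,428,571.43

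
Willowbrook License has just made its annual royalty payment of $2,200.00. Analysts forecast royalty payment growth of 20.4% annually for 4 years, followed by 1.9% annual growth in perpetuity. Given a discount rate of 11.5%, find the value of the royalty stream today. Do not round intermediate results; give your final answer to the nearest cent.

D_1 = 2648.80000
D_2 = 3189.15520
D_3 = 3839.74286
D_4 = 4623.05040
Terminal value at year 4: TV = D_4×(1+g_2)/(r−g_2) = 4710.88836/0.096 = 49071.75377
P_0 = D_1/(1+r)^1 + D_2/(1+r)^2 + D_3/(1+r)^3 + D_4/(1+r)^4 + TV/(1+r)^4
    = 2375.60538 + 2565.22769 + 2769.98578 + 2991.08778 + 31749.15053 = 42451.05717

$42451.06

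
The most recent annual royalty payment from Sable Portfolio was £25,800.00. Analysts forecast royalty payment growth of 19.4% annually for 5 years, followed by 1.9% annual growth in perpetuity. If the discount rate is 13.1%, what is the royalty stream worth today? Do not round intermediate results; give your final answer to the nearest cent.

D_1 = 30805.20000
D_2 = 36781.40880
D_3 = 43917.00211
D_4 = 52436.90052
D_5 = 62609.65922
Terminal value at year 5: TV = D_5×(1+g_2)/(r−g_2) = 63799.24274/0.112 = 569636.09590
P_0 = D_1/(1+r)^1 + D_2/(1+r)^2 + D_3/(1+r)^3 + D_4/(1+r)^4 + D_5/(1+r)^5 + TV/(1+r)^5
    = 27237.13528 + 28754.32319 + 30356.02289 + 32046.94193 + 33832.05010 + 307811.24156 = 460037.71495

£460037.71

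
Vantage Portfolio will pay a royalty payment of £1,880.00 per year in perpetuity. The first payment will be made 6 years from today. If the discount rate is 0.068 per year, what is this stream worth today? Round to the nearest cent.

£19897.23

Value at end of year 5: C / r = £1,880.00 / 0.068 = £27,647.0588
Discount to today: PV = £27,647.0588 / (1 + 0.068)^5 = £27,647.0588 / 1.389493 = £19,897.23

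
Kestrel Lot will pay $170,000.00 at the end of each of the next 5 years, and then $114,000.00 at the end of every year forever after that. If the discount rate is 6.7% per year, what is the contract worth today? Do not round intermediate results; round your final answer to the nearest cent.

PV of 5-year annuity: $170,000.00 × [1 − (1+0.067)^−5] / 0.067 = 702668.51767
Perpetuity value at year 5: $114,000.00 / 0.067 = 1701492.53731
PV of perpetuity: 1701492.53731 / (1+0.067)^5 = 1230291.29605
Total PV = 702668.51767 + 1230291.29605 = 1932959.81372

$1932959.81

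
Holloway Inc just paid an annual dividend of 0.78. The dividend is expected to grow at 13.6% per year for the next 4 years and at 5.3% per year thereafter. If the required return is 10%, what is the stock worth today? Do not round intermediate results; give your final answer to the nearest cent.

D_1 = 0.88608
D_2 = 1.00659
D_3 = 1.14348
D_4 = 1.29900
Terminal value at year 4: TV = D_4×(1+g_2)/(r−g_2) = 1.36784/0.047 = 29.10305
P_0 = D_1/(1+r)^1 + D_2/(1+r)^2 + D_3/(1+r)^3 + D_4/(1+r)^4 + TV/(1+r)^4
    = 0.80553 + 0.83189 + 0.85912 + 0.88723 + 19.87777 = 23.26154

23.26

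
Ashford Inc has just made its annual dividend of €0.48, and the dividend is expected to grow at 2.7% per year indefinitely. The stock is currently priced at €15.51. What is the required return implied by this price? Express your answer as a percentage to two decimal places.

5.88%

D₁ = €0.48 × 1.027 = €0.4930
P = D₁/(r − g) ⇒ r = D₁/P + g = €0.4930/€15.51 + 0.027 = 0.031783 + 0.027 = 0.058783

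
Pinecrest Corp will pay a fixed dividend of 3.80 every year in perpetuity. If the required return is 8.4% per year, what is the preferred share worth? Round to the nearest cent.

Level perpetuity: PV = C / r = 3.80 / 0.084 = 45.24

45.24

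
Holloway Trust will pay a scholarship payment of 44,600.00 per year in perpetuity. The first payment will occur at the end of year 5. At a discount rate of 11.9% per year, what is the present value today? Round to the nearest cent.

239038.33

Value at end of year 4: C / r = 44,600.00 / 0.119 = 374,789.9160
Discount to today: PV = 374,789.9160 / (1 + 0.119)^4 = 374,789.9160 / 1.567907 = 239,038.33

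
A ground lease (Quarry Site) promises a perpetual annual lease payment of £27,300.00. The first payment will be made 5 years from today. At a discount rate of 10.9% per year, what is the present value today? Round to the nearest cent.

£165580.80

Value at end of year 4: C / r = £27,300.00 / 0.109 = £250,458.7156
Discount to today: PV = £250,458.7156 / (1 + 0.109)^4 = £250,458.7156 / 1.512607 = £165,580.80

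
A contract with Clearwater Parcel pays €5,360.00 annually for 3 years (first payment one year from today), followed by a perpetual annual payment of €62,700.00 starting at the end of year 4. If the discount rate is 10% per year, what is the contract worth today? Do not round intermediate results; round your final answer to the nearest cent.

€484403.91

PV of 3-year annuity: €5,360.00 × [1 − (1+0.1)^−3] / 0.1 = 13329.52667
Perpetuity value at year 3: €62,700.00 / 0.1 = 627000.00000
PV of perpetuity: 627000.00000 / (1+0.1)^3 = 471074.38017
Total PV = 13329.52667 + 471074.38017 = 484403.90684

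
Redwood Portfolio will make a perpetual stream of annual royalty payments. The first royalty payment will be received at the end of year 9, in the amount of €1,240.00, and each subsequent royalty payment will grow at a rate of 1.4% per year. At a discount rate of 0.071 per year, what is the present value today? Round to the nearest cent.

Value at end of year 8: C₁ / (r − g) = €1,240.00 / (0.071 − 0.014) = €21,754.3860
Discount to today: PV = €21,754.3860 / (1 + 0.071)^8 = €21,754.3860 / 1.731075 = €12,566.98

€12566.98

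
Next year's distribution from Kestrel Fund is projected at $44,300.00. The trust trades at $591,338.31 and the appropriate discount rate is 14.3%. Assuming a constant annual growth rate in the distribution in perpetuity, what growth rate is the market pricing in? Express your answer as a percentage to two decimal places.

6.81%

P = D₁/(r−g) ⇒ g = r − D₁/P = 0.143 − $44,300.00/$591,338.31 = 0.068085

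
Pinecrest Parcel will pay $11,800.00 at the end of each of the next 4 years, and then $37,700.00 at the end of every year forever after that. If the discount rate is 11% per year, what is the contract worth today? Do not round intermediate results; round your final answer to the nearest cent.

$262373.93

PV of 4-year annuity: $11,800.00 × [1 − (1+0.11)^−4] / 0.11 = 36608.85914
Perpetuity value at year 4: $37,700.00 / 0.11 = 342727.27273
PV of perpetuity: 342727.27273 / (1+0.11)^4 = 225765.07023
Total PV = 36608.85914 + 225765.07023 = 262373.92937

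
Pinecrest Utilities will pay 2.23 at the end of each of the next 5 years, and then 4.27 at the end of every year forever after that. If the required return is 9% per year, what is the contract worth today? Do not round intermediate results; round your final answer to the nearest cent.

PV of 5-year annuity: 2.23 × [1 − (1+0.09)^−5] / 0.09 = 8.67392
Perpetuity value at year 5: 4.27 / 0.09 = 47.44444
PV of perpetuity: 47.44444 / (1+0.09)^5 = 30.83563
Total PV = 8.67392 + 30.83563 = 39.50956

39.51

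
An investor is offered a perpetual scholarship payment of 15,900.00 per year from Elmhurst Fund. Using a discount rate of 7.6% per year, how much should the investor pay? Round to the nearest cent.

209210.53

Level perpetuity: PV = C / r = 15,900.00 / 0.076 = 209,210.53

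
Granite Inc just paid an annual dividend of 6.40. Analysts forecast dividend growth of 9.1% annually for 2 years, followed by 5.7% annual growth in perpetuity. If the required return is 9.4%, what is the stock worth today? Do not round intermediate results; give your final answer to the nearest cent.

D_1 = 6.98240
D_2 = 7.61780
Terminal value at year 2: TV = D_2×(1+g_2)/(r−g_2) = 8.05201/0.037 = 217.62197
P_0 = D_1/(1+r)^1 + D_2/(1+r)^2 + TV/(1+r)^2
    = 6.38245 + 6.36495 + 181.83107 = 194.57847

194.58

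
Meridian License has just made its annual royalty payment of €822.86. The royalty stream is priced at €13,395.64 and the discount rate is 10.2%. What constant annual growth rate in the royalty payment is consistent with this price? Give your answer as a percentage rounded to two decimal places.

3.82%

P = D₀(1+g)/(r−g) ⇒ P(r−g) = D₀(1+g) ⇒ g(P+D₀) = P·r − D₀
g = (P·r − D₀)/(P + D₀) = (€13,395.64×0.102 − €822.86) / (€13,395.64 + €822.86) = 0.038225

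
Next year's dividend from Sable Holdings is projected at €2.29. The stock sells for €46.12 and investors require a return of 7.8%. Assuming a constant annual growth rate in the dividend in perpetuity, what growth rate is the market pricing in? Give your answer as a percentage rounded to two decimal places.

P = D₁/(r−g) ⇒ g = r − D₁/P = 0.078 − €2.29/€46.12 = 0.028347

2.83%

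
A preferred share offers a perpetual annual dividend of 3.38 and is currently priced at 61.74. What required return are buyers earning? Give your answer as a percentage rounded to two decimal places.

5.47%

P = C/r ⇒ r = C/P = 3.38/61.74 = 0.054746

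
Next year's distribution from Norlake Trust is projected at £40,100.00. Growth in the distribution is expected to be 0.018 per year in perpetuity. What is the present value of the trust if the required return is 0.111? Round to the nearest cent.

£431182.80

Growing perpetuity: P = D₁ / (r − g) = £40,100.0000 / (0.111 − 0.018) = £431,182.80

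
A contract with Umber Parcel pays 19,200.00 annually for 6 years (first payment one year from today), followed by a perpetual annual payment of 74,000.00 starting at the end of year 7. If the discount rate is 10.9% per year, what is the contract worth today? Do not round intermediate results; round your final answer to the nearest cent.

446396.22

PV of 6-year annuity: 19,200.00 × [1 − (1+0.109)^−6] / 0.109 = 81460.85796
Perpetuity value at year 6: 74,000.00 / 0.109 = 678899.08257
PV of perpetuity: 678899.08257 / (1+0.109)^6 = 364935.35917
Total PV = 81460.85796 + 364935.35917 = 446396.21714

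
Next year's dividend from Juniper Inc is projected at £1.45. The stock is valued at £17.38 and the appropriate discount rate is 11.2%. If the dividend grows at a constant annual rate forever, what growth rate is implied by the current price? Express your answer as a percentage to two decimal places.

P = D₁/(r−g) ⇒ g = r − D₁/P = 0.112 − £1.45/£17.38 = 0.028571

2.86%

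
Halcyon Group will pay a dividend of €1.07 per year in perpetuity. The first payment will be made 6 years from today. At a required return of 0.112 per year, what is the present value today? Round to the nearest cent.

€5.62

Value at end of year 5: C / r = €1.07 / 0.112 = €9.5536
Discount to today: PV = €9.5536 / (1 + 0.112)^5 = €9.5536 / 1.700294 = €5.62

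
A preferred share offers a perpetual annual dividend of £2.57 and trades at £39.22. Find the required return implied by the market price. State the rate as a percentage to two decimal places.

P = C/r ⇒ r = C/P = £2.57/£39.22 = 0.065528

6.55%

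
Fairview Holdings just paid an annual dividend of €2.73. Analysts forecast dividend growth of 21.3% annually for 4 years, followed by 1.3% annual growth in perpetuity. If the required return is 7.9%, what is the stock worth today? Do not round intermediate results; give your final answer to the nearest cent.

€81.68

D_1 = 3.31149
D_2 = 4.01684
D_3 = 4.87242
D_4 = 5.91025
Terminal value at year 4: TV = D_4×(1+g_2)/(r−g_2) = 5.98708/0.066 = 90.71338
P_0 = D_1/(1+r)^1 + D_2/(1+r)^2 + D_3/(1+r)^3 + D_4/(1+r)^4 + TV/(1+r)^4
    = 3.06904 + 3.45018 + 3.87865 + 4.36034 + 66.92457 = 81.68277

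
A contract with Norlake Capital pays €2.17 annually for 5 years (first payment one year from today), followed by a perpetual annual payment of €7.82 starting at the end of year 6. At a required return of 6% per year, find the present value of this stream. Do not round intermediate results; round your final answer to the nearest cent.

€106.53

PV of 5-year annuity: €2.17 × [1 − (1+0.06)^−5] / 0.06 = 9.14083
Perpetuity value at year 5: €7.82 / 0.06 = 130.33333
PV of perpetuity: 130.33333 / (1+0.06)^5 = 97.39265
Total PV = 9.14083 + 97.39265 = 106.53348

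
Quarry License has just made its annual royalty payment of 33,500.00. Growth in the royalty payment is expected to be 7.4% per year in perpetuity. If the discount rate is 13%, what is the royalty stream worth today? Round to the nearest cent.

642482.14

D₁ = D₀ × (1 + g) = 33,500.00 × 1.074 = 35,979.0000
Growing perpetuity: P = D₁ / (r − g) = 35,979.0000 / (0.13 − 0.074) = 642,482.14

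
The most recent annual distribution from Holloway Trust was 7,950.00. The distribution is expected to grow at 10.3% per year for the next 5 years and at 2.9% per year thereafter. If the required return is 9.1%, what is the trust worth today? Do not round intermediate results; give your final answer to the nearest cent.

D_1 = 8768.85000
D_2 = 9672.04155
D_3 = 10668.26183
D_4 = 11767.09280
D_5 = 12979.10336
Terminal value at year 5: TV = D_5×(1+g_2)/(r−g_2) = 13355.49735/0.062 = 215411.24764
P_0 = D_1/(1+r)^1 + D_2/(1+r)^2 + D_3/(1+r)^3 + D_4/(1+r)^4 + D_5/(1+r)^5 + TV/(1+r)^5
    = 8037.44271 + 8125.84722 + 8215.22409 + 8305.58402 + 8396.93783 + 139362.08114 = 180443.11701

180443.12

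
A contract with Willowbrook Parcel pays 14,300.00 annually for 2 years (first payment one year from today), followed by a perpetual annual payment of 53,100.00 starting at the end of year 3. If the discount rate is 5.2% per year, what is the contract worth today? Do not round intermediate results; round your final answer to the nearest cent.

949212.66

PV of 2-year annuity: 14,300.00 × [1 − (1+0.052)^−2] / 0.052 = 26514.40674
Perpetuity value at year 2: 53,100.00 / 0.052 = 1021153.84615
PV of perpetuity: 1021153.84615 / (1+0.052)^2 = 922698.25188
Total PV = 26514.40674 + 922698.25188 = 949212.65863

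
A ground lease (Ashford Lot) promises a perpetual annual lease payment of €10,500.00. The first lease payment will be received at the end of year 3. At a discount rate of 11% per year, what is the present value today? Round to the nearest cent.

Value at end of year 2: C / r = €10,500.00 / 0.11 = €95,454.5455
Discount to today: PV = €95,454.5455 / (1 + 0.11)^2 = €95,454.5455 / 1.232100 = €77,473.05

€77473.05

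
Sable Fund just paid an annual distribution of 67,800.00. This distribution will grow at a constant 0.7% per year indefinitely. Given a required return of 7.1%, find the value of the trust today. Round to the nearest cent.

1066790.63

D₁ = D₀ × (1 + g) = 67,800.00 × 1.007 = 68,274.6000
Growing perpetuity: P = D₁ / (r − g) = 68,274.6000 / (0.071 − 0.007) = 1,066,790.63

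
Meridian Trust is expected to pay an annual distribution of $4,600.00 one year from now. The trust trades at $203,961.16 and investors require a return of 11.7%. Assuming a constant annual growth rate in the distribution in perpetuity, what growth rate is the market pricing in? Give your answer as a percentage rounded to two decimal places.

P = D₁/(r−g) ⇒ g = r − D₁/P = 0.117 − $4,600.00/$203,961.16 = 0.094447

9.44%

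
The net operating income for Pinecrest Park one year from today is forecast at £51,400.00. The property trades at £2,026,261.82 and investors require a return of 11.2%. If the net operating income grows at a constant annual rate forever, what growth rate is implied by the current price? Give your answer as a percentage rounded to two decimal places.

P = D₁/(r−g) ⇒ g = r − D₁/P = 0.112 − £51,400.00/£2,026,261.82 = 0.086633

8.66%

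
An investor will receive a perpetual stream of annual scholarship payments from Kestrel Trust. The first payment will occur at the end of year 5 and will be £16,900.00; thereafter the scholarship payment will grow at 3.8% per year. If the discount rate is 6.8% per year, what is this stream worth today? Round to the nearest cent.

Value at end of year 4: C₁ / (r − g) = £16,900.00 / (0.068 − 0.038) = £563,333.3333
Discount to today: PV = £563,333.3333 / (1 + 0.068)^4 = £563,333.3333 / 1.301023 = £432,992.57

£432992.57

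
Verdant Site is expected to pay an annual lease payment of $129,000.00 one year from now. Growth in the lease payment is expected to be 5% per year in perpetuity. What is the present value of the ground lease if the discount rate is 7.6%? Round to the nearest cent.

$4961538.46

Growing perpetuity: P = D₁ / (r − g) = $129,000.0000 / (0.076 − 0.05) = $4,961,538.46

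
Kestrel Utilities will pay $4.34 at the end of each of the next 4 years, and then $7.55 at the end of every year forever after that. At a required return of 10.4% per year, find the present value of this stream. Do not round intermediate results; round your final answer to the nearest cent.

PV of 4-year annuity: $4.34 × [1 − (1+0.104)^−4] / 0.104 = 13.63894
Perpetuity value at year 4: $7.55 / 0.104 = 72.59615
PV of perpetuity: 72.59615 / (1+0.104)^4 = 48.86944
Total PV = 13.63894 + 48.86944 = 62.50837

$62.51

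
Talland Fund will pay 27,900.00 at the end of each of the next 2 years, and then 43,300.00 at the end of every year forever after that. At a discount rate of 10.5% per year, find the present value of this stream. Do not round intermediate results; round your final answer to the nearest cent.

385831.95

PV of 2-year annuity: 27,900.00 × [1 − (1+0.105)^−2] / 0.105 = 48098.52378
Perpetuity value at year 2: 43,300.00 / 0.105 = 412380.95238
PV of perpetuity: 412380.95238 / (1+0.105)^2 = 337733.42264
Total PV = 48098.52378 + 337733.42264 = 385831.94642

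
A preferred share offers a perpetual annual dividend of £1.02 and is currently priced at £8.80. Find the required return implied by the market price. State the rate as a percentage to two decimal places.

P = C/r ⇒ r = C/P = £1.02/£8.80 = 0.115909

11.59%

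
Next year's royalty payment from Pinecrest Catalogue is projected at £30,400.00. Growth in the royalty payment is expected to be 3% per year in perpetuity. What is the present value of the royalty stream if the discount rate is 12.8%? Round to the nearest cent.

Growing perpetuity: P = D₁ / (r − g) = £30,400.0000 / (0.128 − 0.03) = £310,204.08

£310204.08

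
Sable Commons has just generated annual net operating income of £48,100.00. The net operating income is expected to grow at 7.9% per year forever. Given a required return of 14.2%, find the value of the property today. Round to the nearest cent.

£823807.94

D₁ = D₀ × (1 + g) = £48,100.00 × 1.079 = £51,899.9000
Growing perpetuity: P = D₁ / (r − g) = £51,899.9000 / (0.142 − 0.079) = £823,807.94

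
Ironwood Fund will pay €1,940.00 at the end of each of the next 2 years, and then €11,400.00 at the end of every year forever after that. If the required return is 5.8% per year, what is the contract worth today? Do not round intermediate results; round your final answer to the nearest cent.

PV of 2-year annuity: €1,940.00 × [1 − (1+0.058)^−2] / 0.058 = 3566.77542
Perpetuity value at year 2: €11,400.00 / 0.058 = 196551.72414
PV of perpetuity: 196551.72414 / (1+0.058)^2 = 175592.32219
Total PV = 3566.77542 + 175592.32219 = 179159.09761

€179159.10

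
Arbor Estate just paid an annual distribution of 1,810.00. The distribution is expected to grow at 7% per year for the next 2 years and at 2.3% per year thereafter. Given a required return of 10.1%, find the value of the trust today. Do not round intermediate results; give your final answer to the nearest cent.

D_1 = 1936.70000
D_2 = 2072.26900
Terminal value at year 2: TV = D_2×(1+g_2)/(r−g_2) = 2119.93119/0.078 = 27178.60496
P_0 = D_1/(1+r)^1 + D_2/(1+r)^2 + TV/(1+r)^2
    = 1759.03724 + 1709.50940 + 22420.87324 = 25889.41987

25889.42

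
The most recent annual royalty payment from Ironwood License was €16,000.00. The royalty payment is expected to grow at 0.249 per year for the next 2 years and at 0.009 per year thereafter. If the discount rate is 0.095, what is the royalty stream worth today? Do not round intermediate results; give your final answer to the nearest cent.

D_1 = 19984.00000
D_2 = 24960.01600
Terminal value at year 2: TV = D_2×(1+g_2)/(r−g_2) = 25184.65614/0.086 = 292844.83888
P_0 = D_1/(1+r)^1 + D_2/(1+r)^2 + TV/(1+r)^2
    = 18250.22831 + 20816.92709 + 244235.80733 = 283302.96273

€283302.96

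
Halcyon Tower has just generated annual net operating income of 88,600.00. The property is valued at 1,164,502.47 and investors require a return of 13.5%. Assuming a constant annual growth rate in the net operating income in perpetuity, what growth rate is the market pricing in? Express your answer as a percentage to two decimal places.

P = D₀(1+g)/(r−g) ⇒ P(r−g) = D₀(1+g) ⇒ g(P+D₀) = P·r − D₀
g = (P·r − D₀)/(P + D₀) = (1,164,502.47×0.135 − 88,600.00) / (1,164,502.47 + 88,600.00) = 0.054750

5.48%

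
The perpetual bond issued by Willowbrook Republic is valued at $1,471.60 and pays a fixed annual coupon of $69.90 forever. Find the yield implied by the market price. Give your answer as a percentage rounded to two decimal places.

P = C/r ⇒ r = C/P = $69.90/$1,471.60 = 0.047499

4.75%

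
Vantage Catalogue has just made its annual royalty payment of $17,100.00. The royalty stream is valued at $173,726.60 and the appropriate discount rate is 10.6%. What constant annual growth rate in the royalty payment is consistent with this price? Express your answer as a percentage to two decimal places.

0.69%

P = D₀(1+g)/(r−g) ⇒ P(r−g) = D₀(1+g) ⇒ g(P+D₀) = P·r − D₀
g = (P·r − D₀)/(P + D₀) = ($173,726.60×0.106 − $17,100.00) / ($173,726.60 + $17,100.00) = 0.006891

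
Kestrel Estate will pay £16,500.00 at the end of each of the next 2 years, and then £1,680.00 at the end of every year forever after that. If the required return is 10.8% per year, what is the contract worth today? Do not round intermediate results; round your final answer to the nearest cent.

£41002.71

PV of 2-year annuity: £16,500.00 × [1 − (1+0.108)^−2] / 0.108 = 28331.85627
Perpetuity value at year 2: £1,680.00 / 0.108 = 15555.55556
PV of perpetuity: 15555.55556 / (1+0.108)^2 = 12670.85746
Total PV = 28331.85627 + 12670.85746 = 41002.71374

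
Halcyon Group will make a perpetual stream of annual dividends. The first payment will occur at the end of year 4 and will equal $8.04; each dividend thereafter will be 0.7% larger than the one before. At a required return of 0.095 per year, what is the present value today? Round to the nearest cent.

$69.59

Value at end of year 3: C₁ / (r − g) = $8.04 / (0.095 − 0.007) = $91.3636
Discount to today: PV = $91.3636 / (1 + 0.095)^3 = $91.3636 / 1.312932 = $69.59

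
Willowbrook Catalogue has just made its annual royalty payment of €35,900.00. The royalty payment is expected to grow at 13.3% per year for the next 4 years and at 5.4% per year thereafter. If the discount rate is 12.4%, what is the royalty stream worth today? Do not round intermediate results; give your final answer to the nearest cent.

€704571.18

D_1 = 40674.70000
D_2 = 46084.43510
D_3 = 52213.66497
D_4 = 59158.08241
Terminal value at year 4: TV = D_4×(1+g_2)/(r−g_2) = 62352.61886/0.07 = 890751.69799
P_0 = D_1/(1+r)^1 + D_2/(1+r)^2 + D_3/(1+r)^3 + D_4/(1+r)^4 + TV/(1+r)^4
    = 36187.45552 + 36477.21272 + 36769.29005 + 37063.70607 + 558073.51714 = 704571.18149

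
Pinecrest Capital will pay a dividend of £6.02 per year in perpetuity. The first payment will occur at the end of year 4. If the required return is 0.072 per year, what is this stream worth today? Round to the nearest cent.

£67.87

Value at end of year 3: C / r = £6.02 / 0.072 = £83.6111
Discount to today: PV = £83.6111 / (1 + 0.072)^3 = £83.6111 / 1.231925 = £67.87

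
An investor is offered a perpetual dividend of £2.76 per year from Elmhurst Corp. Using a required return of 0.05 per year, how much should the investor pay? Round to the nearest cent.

Level perpetuity: PV = C / r = £2.76 / 0.05 = £55.20

£55.20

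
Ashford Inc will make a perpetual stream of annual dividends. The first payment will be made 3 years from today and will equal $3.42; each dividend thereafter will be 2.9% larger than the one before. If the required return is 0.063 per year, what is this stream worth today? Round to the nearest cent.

Value at end of year 2: C₁ / (r − g) = $3.42 / (0.063 − 0.029) = $100.5882
Discount to today: PV = $100.5882 / (1 + 0.063)^2 = $100.5882 / 1.129969 = $89.02

$89.02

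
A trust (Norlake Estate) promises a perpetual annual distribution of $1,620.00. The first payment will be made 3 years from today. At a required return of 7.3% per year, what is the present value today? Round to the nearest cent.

$19274.93

Value at end of year 2: C / r = $1,620.00 / 0.073 = $22,191.7808
Discount to today: PV = $22,191.7808 / (1 + 0.073)^2 = $22,191.7808 / 1.151329 = $19,274.93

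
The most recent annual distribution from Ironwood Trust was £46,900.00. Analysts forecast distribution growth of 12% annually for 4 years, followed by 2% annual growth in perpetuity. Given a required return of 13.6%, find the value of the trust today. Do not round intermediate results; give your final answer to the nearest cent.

£570735.95

D_1 = 52528.00000
D_2 = 58831.36000
D_3 = 65891.12320
D_4 = 73798.05798
Terminal value at year 4: TV = D_4×(1+g_2)/(r−g_2) = 75274.01914/0.116 = 648913.95814
P_0 = D_1/(1+r)^1 + D_2/(1+r)^2 + D_3/(1+r)^3 + D_4/(1+r)^4 + TV/(1+r)^4
    = 46239.43662 + 45588.17695 + 44946.08995 + 44313.04643 + 389649.20136 = 570735.95131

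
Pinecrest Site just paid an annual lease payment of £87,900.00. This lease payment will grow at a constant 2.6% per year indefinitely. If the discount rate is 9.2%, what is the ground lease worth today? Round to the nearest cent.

D₁ = D₀ × (1 + g) = £87,900.00 × 1.026 = £90,185.4000
Growing perpetuity: P = D₁ / (r − g) = £90,185.4000 / (0.092 − 0.026) = £1,366,445.45

£1366445.45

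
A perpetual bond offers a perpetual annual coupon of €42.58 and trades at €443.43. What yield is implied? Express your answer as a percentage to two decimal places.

9.60%

P = C/r ⇒ r = C/P = €42.58/€443.43 = 0.096024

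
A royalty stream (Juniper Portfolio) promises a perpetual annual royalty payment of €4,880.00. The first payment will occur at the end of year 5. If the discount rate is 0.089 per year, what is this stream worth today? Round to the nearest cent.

Value at end of year 4: C / r = €4,880.00 / 0.089 = €54,831.4607
Discount to today: PV = €54,831.4607 / (1 + 0.089)^4 = €54,831.4607 / 1.406409 = €38,986.86

€38986.86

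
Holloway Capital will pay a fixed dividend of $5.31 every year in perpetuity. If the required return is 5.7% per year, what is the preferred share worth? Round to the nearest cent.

$93.16

Level perpetuity: PV = C / r = $5.31 / 0.057 = $93.16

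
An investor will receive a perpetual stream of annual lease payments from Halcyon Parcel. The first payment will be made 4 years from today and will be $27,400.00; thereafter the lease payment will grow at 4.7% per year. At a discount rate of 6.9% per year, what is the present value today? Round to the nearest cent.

Value at end of year 3: C₁ / (r − g) = $27,400.00 / (0.069 − 0.047) = $1,245,454.5455
Discount to today: PV = $1,245,454.5455 / (1 + 0.069)^3 = $1,245,454.5455 / 1.221612 = $1,019,517.69

$1019517.69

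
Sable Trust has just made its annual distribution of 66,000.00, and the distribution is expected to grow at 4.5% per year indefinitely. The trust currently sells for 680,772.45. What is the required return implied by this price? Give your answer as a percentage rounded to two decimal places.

14.63%

D₁ = 66,000.00 × 1.045 = 68,970.0000
P = D₁/(r − g) ⇒ r = D₁/P + g = 68,970.0000/680,772.45 + 0.045 = 0.101311 + 0.045 = 0.146311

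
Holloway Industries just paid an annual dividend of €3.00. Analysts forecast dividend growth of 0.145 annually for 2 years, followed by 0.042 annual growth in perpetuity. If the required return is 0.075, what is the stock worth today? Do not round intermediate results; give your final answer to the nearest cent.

€114.06

D_1 = 3.43500
D_2 = 3.93308
Terminal value at year 2: TV = D_2×(1+g_2)/(r−g_2) = 4.09826/0.033 = 124.18982
P_0 = D_1/(1+r)^1 + D_2/(1+r)^2 + TV/(1+r)^2
    = 3.19535 + 3.40342 + 107.46550 = 114.06427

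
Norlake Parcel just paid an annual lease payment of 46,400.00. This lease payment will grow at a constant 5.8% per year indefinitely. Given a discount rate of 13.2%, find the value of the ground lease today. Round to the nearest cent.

D₁ = D₀ × (1 + g) = 46,400.00 × 1.058 = 49,091.2000
Growing perpetuity: P = D₁ / (r − g) = 49,091.2000 / (0.132 − 0.058) = 663,394.59

663394.59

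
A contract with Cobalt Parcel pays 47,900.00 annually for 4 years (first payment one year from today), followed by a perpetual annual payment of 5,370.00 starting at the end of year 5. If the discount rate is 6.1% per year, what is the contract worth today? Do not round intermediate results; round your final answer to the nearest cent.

235066.90

PV of 4-year annuity: 47,900.00 × [1 − (1+0.061)^−4] / 0.061 = 165599.19929
Perpetuity value at year 4: 5,370.00 / 0.061 = 88032.78689
PV of perpetuity: 88032.78689 / (1+0.061)^4 = 69467.69920
Total PV = 165599.19929 + 69467.69920 = 235066.89849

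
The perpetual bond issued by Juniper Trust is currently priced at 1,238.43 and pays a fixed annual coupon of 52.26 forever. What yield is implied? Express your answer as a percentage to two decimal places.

4.22%

P = C/r ⇒ r = C/P = 52.26/1,238.43 = 0.042199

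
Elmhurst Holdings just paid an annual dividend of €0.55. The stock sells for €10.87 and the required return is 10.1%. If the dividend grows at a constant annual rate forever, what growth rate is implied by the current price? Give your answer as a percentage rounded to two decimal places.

P = D₀(1+g)/(r−g) ⇒ P(r−g) = D₀(1+g) ⇒ g(P+D₀) = P·r − D₀
g = (P·r − D₀)/(P + D₀) = (€10.87×0.101 − €0.55) / (€10.87 + €0.55) = 0.047975

4.80%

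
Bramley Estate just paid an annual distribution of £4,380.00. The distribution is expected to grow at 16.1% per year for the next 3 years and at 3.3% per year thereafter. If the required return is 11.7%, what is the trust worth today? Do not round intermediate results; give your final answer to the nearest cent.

£74685.51

D_1 = 5085.18000
D_2 = 5903.89398
D_3 = 6854.42091
Terminal value at year 3: TV = D_3×(1+g_2)/(r−g_2) = 7080.61680/0.084 = 84293.05715
P_0 = D_1/(1+r)^1 + D_2/(1+r)^2 + D_3/(1+r)^3 + TV/(1+r)^3
    = 4552.53357 + 4731.86345 + 4918.25736 + 60482.85537 = 74685.50975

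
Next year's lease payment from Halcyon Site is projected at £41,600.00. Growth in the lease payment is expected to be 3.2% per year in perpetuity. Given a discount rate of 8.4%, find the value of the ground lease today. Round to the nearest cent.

Growing perpetuity: P = D₁ / (r − g) = £41,600.0000 / (0.084 − 0.032) = £800,000.00

£800000.00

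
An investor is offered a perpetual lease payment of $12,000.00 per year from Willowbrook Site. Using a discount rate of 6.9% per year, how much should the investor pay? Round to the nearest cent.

$173913.04

Level perpetuity: PV = C / r = $12,000.00 / 0.069 = $173,913.04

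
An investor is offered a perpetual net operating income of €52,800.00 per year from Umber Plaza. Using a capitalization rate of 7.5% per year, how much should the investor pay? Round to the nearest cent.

Level perpetuity: PV = C / r = €52,800.00 / 0.075 = €704,000.00

€704000.00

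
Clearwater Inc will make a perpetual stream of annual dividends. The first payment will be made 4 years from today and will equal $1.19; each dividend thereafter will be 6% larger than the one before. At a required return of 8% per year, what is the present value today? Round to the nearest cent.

$47.23

Value at end of year 3: C₁ / (r − g) = $1.19 / (0.08 − 0.06) = $59.5000
Discount to today: PV = $59.5000 / (1 + 0.08)^3 = $59.5000 / 1.259712 = $47.23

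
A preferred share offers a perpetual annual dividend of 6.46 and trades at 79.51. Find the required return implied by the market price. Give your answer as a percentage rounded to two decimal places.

8.12%

P = C/r ⇒ r = C/P = 6.46/79.51 = 0.081248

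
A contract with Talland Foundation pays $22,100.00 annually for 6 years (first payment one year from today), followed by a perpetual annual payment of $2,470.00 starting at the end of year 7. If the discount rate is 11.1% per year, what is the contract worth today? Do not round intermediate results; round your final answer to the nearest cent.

$105059.02

PV of 6-year annuity: $22,100.00 × [1 − (1+0.111)^−6] / 0.111 = 93226.16689
Perpetuity value at year 6: $2,470.00 / 0.111 = 22252.25225
PV of perpetuity: 22252.25225 / (1+0.111)^6 = 11832.85713
Total PV = 93226.16689 + 11832.85713 = 105059.02402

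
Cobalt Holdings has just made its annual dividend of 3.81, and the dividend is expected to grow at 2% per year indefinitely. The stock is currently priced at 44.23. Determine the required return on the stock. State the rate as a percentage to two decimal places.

D₁ = 3.81 × 1.02 = 3.8862
P = D₁/(r − g) ⇒ r = D₁/P + g = 3.8862/44.23 + 0.02 = 0.087863 + 0.02 = 0.107863

10.79%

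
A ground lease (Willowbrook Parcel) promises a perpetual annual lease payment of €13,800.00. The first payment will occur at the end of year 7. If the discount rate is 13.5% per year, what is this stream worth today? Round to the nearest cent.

€47815.66

Value at end of year 6: C / r = €13,800.00 / 0.135 = €102,222.2222
Discount to today: PV = €102,222.2222 / (1 + 0.135)^6 = €102,222.2222 / 2.137840 = €47,815.66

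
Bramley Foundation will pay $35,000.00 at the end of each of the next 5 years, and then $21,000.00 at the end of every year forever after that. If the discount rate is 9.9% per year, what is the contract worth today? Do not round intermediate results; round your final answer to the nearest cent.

PV of 5-year annuity: $35,000.00 × [1 − (1+0.099)^−5] / 0.099 = 133017.17954
Perpetuity value at year 5: $21,000.00 / 0.099 = 212121.21212
PV of perpetuity: 212121.21212 / (1+0.099)^5 = 132310.90440
Total PV = 133017.17954 + 132310.90440 = 265328.08394

$265328.08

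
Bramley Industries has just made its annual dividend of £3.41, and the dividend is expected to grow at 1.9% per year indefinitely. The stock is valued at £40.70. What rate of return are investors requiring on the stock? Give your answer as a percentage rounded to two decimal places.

D₁ = £3.41 × 1.019 = £3.4748
P = D₁/(r − g) ⇒ r = D₁/P + g = £3.4748/£40.70 + 0.019 = 0.085376 + 0.019 = 0.104376

10.44%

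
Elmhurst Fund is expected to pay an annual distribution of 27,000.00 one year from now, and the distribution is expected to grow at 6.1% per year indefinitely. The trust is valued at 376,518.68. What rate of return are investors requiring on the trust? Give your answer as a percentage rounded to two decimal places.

P = D₁/(r − g) ⇒ r = D₁/P + g = 27,000.0000/376,518.68 + 0.061 = 0.071710 + 0.061 = 0.132710

13.27%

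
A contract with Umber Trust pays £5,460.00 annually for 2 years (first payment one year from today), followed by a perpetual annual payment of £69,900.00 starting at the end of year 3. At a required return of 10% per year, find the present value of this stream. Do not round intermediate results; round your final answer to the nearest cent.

PV of 2-year annuity: £5,460.00 × [1 − (1+0.1)^−2] / 0.1 = 9476.03306
Perpetuity value at year 2: £69,900.00 / 0.1 = 699000.00000
PV of perpetuity: 699000.00000 / (1+0.1)^2 = 577685.95041
Total PV = 9476.03306 + 577685.95041 = 587161.98347

£587161.98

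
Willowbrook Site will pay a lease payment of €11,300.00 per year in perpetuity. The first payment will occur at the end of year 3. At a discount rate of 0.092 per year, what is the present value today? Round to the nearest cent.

Value at end of year 2: C / r = €11,300.00 / 0.092 = €122,826.0870
Discount to today: PV = €122,826.0870 / (1 + 0.092)^2 = €122,826.0870 / 1.192464 = €103,001.92

€103001.92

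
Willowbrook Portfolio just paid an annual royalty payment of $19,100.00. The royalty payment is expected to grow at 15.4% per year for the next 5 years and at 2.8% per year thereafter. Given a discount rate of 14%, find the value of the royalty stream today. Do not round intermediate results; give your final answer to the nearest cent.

$285419.64

D_1 = 22041.40000
D_2 = 25435.77560
D_3 = 29352.88504
D_4 = 33873.22934
D_5 = 39089.70666
Terminal value at year 5: TV = D_5×(1+g_2)/(r−g_2) = 40184.21844/0.112 = 358787.66467
P_0 = D_1/(1+r)^1 + D_2/(1+r)^2 + D_3/(1+r)^3 + D_4/(1+r)^4 + D_5/(1+r)^5 + TV/(1+r)^5
    = 19334.56140 + 19572.00339 + 19812.36132 + 20055.67102 + 20301.96874 + 186343.07019 = 285419.63606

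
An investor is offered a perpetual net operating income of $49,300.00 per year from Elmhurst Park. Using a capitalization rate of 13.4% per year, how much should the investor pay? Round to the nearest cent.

Level perpetuity: PV = C / r = $49,300.00 / 0.134 = $367,910.45

$367910.45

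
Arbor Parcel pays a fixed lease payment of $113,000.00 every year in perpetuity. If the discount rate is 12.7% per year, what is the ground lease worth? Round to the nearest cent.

$889763.78

Level perpetuity: PV = C / r = $113,000.00 / 0.127 = $889,763.78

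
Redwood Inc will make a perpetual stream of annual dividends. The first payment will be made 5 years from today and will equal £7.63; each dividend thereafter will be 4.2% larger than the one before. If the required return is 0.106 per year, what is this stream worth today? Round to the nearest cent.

£79.68

Value at end of year 4: C₁ / (r − g) = £7.63 / (0.106 − 0.042) = £119.2188
Discount to today: PV = £119.2188 / (1 + 0.106)^4 = £119.2188 / 1.496306 = £79.68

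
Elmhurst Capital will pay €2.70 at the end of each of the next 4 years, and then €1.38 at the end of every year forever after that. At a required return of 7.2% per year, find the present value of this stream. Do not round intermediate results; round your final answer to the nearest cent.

PV of 4-year annuity: €2.70 × [1 − (1+0.072)^−4] / 0.072 = 9.10433
Perpetuity value at year 4: €1.38 / 0.072 = 19.16667
PV of perpetuity: 19.16667 / (1+0.072)^4 = 14.51334
Total PV = 9.10433 + 14.51334 = 23.61767

€23.62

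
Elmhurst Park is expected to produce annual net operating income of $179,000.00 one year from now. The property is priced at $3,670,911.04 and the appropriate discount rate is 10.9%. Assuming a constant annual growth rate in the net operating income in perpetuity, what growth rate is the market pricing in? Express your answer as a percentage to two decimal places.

6.02%

P = D₁/(r−g) ⇒ g = r − D₁/P = 0.109 − $179,000.00/$3,670,911.04 = 0.060238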